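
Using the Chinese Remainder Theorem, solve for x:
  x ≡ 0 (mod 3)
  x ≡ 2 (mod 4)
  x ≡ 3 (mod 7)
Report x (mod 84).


Moduli 3, 4, 7 are pairwise coprime; by CRT there is a unique solution modulo M = 3 · 4 · 7 = 84.
Solve pairwise, accumulating the modulus:
  Start with x ≡ 0 (mod 3).
  Combine with x ≡ 2 (mod 4): since gcd(3, 4) = 1, we get a unique residue mod 12.
    Write x = 0 + 3·t and substitute into x ≡ 2 (mod 4): 3·t ≡ 2 − 0 = 2 (mod 4).
    The inverse of 3 mod 4 is 3 (since 3·3 = 9 = 2·4 + 1), so t ≡ 3·2 = 6 ≡ 2 (mod 4).
    Then x = 0 + 3·2 = 6, valid modulo lcm(3, 4) = 12: x ≡ 6 (mod 12).
  Combine with x ≡ 3 (mod 7): since gcd(12, 7) = 1, we get a unique residue mod 84.
    Write x = 6 + 12·t and substitute into x ≡ 3 (mod 7): 12·t ≡ 3 − 6 = -3 (mod 7).
    Reduce coefficients mod 7: 5·t ≡ 4 (mod 7).
    The inverse of 5 mod 7 is 3 (since 5·3 = 15 = 2·7 + 1), so t ≡ 3·4 = 12 ≡ 5 (mod 7).
    Then x = 6 + 12·5 = 66, valid modulo lcm(12, 7) = 84: x ≡ 66 (mod 84).
Verify: 66 mod 3 = 0 ✓, 66 mod 4 = 2 ✓, 66 mod 7 = 3 ✓.

x ≡ 66 (mod 84).


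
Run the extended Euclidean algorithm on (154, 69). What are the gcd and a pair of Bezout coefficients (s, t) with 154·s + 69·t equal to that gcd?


Euclidean algorithm on (154, 69) — divide until remainder is 0:
  154 = 2 · 69 + 16
  69 = 4 · 16 + 5
  16 = 3 · 5 + 1
  5 = 5 · 1 + 0
gcd(154, 69) = 1.
Track Bezout coefficients alongside the remainders: start with r₀ = 154 = a·1 + b·0 (s = 1, t = 0) and r₁ = 69 = a·0 + b·1 (s = 0, t = 1); each new remainder r_{k+1} = r_{k-1} − q_k·r_k inherits s_{k+1} = s_{k-1} − q_k·s_k, t_{k+1} = t_{k-1} − q_k·t_k, so r_k = a·s_k + b·t_k at every step:
  q = 2: r = 16, s = 1 − 2·0 = 1, t = 0 − 2·1 = -2  (check: 154·1 + 69·(-2) = 16)
  q = 4: r = 5, s = 0 − 4·1 = -4, t = 1 − 4·(-2) = 9  (check: 154·(-4) + 69·9 = 5)
  q = 3: r = 1, s = 1 − 3·(-4) = 13, t = -2 − 3·9 = -29  (check: 154·13 + 69·(-29) = 1)
The row with r = 1 (the gcd) gives the Bezout coefficients s = 13, t = -29.
Result: 154 · (13) + 69 · (-29) = 1.

gcd(154, 69) = 1; s = 13, t = -29 (check: 154·13 + 69·(-29) = 1).


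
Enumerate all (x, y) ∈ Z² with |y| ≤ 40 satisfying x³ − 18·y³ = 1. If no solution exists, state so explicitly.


The equation is x³ - 18y³ = 1. For fixed y, x³ = 18·y³ + 1, so a solution requires the RHS to be a perfect cube.
Strategy: iterate y from -40 to 40, compute RHS = 18·y³ + 1, and check whether it is a (positive or negative) perfect cube.
Check small values of y:
  y = 0: RHS = 1 = (1)³ ⇒ x = 1 works.
  y = 1: RHS = 19 is not a perfect cube.
  y = -1: RHS = -17 is not a perfect cube.
  y = 2: RHS = 145 is not a perfect cube.
  y = -2: RHS = -143 is not a perfect cube.
  y = 3: RHS = 487 is not a perfect cube.
  y = -3: RHS = -485 is not a perfect cube.
Continuing the search up to |y| = 40 finds no further solutions beyond those listed.
Collected solutions: (1, 0).

Solutions (with |y| ≤ 40): (1, 0).


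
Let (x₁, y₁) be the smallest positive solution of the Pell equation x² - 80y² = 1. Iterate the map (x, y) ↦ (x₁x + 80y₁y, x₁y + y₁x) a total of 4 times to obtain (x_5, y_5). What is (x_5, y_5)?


Step 1: Find the fundamental solution (x₁, y₁) of x² - 80y² = 1.
  Expand √80 as a continued fraction. a₀ = ⌊√80⌋ = 8; iterate m_{k+1} = d_k·a_k − m_k, d_{k+1} = (80 − m_{k+1}²)/d_k, a_{k+1} = ⌊(a₀ + m_{k+1})/d_{k+1}⌋ (starting m₀ = 0, d₀ = 1), with convergents p_k = a_k·p_{k-1} + p_{k-2}, q_k = a_k·q_{k-1} + q_{k-2} (p₋₁ = 1, q₋₁ = 0):
  k = 0: a₀ = 8; p₀/q₀ = 8/1; p₀² − 80·q₀² = 64 − 80 = -16.
  k = 1: m = 8, d = 16, a = ⌊(8 + 8)/16⌋ = 1; p/q = (1·8 + 1)/(1·1 + 0) = 9/1; p² − 80·q² = 81 − 80 = 1.
  The first convergent with p² − 80·q² = 1 gives the fundamental solution (x₁, y₁) = (9, 1).
Step 2: Apply the recurrence (x_{n+1}, y_{n+1}) = (x₁x_n + 80y₁y_n, x₁y_n + y₁x_n) repeatedly.
  From (x_1, y_1) = (9, 1): x_2 = 9·9 + 80·1·1 = 161; y_2 = 9·1 + 1·9 = 18.
  From (x_2, y_2) = (161, 18): x_3 = 9·161 + 80·1·18 = 2889; y_3 = 9·18 + 1·161 = 323.
  From (x_3, y_3) = (2889, 323): x_4 = 9·2889 + 80·1·323 = 51841; y_4 = 9·323 + 1·2889 = 5796.
  From (x_4, y_4) = (51841, 5796): x_5 = 9·51841 + 80·1·5796 = 930249; y_5 = 9·5796 + 1·51841 = 104005.
Step 3: Verify x_5² - 80·y_5² = 865363202001 - 865363202000 = 1 (should be 1). ✓

(x_1, y_1) = (9, 1); (x_5, y_5) = (930249, 104005).


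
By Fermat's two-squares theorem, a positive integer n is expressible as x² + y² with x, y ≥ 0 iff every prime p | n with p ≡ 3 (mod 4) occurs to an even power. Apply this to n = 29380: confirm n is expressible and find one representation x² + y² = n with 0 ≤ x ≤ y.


Step 1: Factor n = 29380 = 2^2 · 5 · 13 · 113.
Step 2: Check the mod-4 condition on each prime factor: 2 = 2 (special); 5 ≡ 1 (mod 4), exponent 1; 13 ≡ 1 (mod 4), exponent 1; 113 ≡ 1 (mod 4), exponent 1.
All primes ≡ 3 (mod 4) appear to even exponent (or don't appear), so by the two-squares theorem n IS expressible as a sum of two squares.
Step 3: Build a representation. Group n = k² · m with k = 2 and m = 5 · 13 · 113 = 7345 (a product of primes ≡ 1 (mod 4)); a representation of m scales to one of n via (k·x)² + (k·y)² = k²(x² + y²). Each prime p ≡ 1 (mod 4) is itself a sum of two squares; find a² by testing p − a² for a perfect square:
  5: 5 − 1² = 4 = 2² ⇒ 5 = 1² + 2².
  13: 13 − 1² = 12, 13 − 2² = 9 = 3² ⇒ 13 = 2² + 3².
  113: 113 − 1² = 112, 113 − 2² = 109, 113 − 3² = 104, 113 − 4² = 97, 113 − 5² = 88, 113 − 6² = 77, 113 − 7² = 64 = 8² ⇒ 113 = 7² + 8².
  Combine using the Brahmagupta–Fibonacci identity (a² + b²)(c² + d²) = (ac − bd)² + (ad + bc)² = (ac + bd)² + (ad − bc)²:
  5 · 13 = 65: from (1² + 2²)(2² + 3²), take (1·2 − 2·3, 1·3 + 2·2) = (2 − 6, 3 + 4) = (-4, 7); dropping signs (only squares matter) gives (4, 7); check 4² + 7² = 16 + 49 = 65 ✓.
  65 · 113 = 7345: from (4² + 7²)(7² + 8²), take (4·7 − 7·8, 4·8 + 7·7) = (28 − 56, 32 + 49) = (-28, 81); dropping signs (only squares matter) gives (28, 81); check 28² + 81² = 784 + 6561 = 7345 ✓.
  Scale by k = 2: (2·28, 2·81) = (56, 162).
Step 4: Order so x ≤ y and verify: 56² + 162² = 3136 + 26244 = 29380 = n. ✓

n = 29380 = 56² + 162² (one valid representation with x ≤ y).


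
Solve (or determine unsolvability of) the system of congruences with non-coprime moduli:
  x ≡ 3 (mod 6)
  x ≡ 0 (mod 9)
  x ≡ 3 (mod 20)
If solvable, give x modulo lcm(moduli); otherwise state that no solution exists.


Moduli 6, 9, 20 are not pairwise coprime, so CRT works modulo lcm(m_i) when all pairwise compatibility conditions hold.
Pairwise compatibility: gcd(m_i, m_j) must divide a_i - a_j for every pair.
Merge one congruence at a time:
  Start: x ≡ 3 (mod 6).
  Combine with x ≡ 0 (mod 9): gcd(6, 9) = 3; 0 - 3 = -3, which IS divisible by 3, so compatible.
    Write x = 3 + 6·t and substitute into x ≡ 0 (mod 9): 6·t ≡ 0 − 3 = -3 (mod 9).
    Divide the congruence (and modulus) by g = 3: 2·t ≡ -1 (mod 3).
    Reduce coefficients mod 3: 2·t ≡ 2 (mod 3).
    The inverse of 2 mod 3 is 2 (since 2·2 = 4 = 1·3 + 1), so t ≡ 2·2 = 4 ≡ 1 (mod 3).
    Then x = 3 + 6·1 = 9, valid modulo lcm(6, 9) = 18: x ≡ 9 (mod 18).
  Combine with x ≡ 3 (mod 20): gcd(18, 20) = 2; 3 - 9 = -6, which IS divisible by 2, so compatible.
    Write x = 9 + 18·t and substitute into x ≡ 3 (mod 20): 18·t ≡ 3 − 9 = -6 (mod 20).
    Divide the congruence (and modulus) by g = 2: 9·t ≡ -3 (mod 10).
    Reduce coefficients mod 10: 9·t ≡ 7 (mod 10).
    The inverse of 9 mod 10 is 9 (since 9·9 = 81 = 8·10 + 1), so t ≡ 9·7 = 63 ≡ 3 (mod 10).
    Then x = 9 + 18·3 = 63, valid modulo lcm(18, 20) = 180: x ≡ 63 (mod 180).
Verify: 63 mod 6 = 3, 63 mod 9 = 0, 63 mod 20 = 3.

x ≡ 63 (mod 180).


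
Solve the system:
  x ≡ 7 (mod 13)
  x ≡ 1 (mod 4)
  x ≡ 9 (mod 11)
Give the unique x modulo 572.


Moduli 13, 4, 11 are pairwise coprime; by CRT there is a unique solution modulo M = 13 · 4 · 11 = 572.
Solve pairwise, accumulating the modulus:
  Start with x ≡ 7 (mod 13).
  Combine with x ≡ 1 (mod 4): since gcd(13, 4) = 1, we get a unique residue mod 52.
    Write x = 7 + 13·t and substitute into x ≡ 1 (mod 4): 13·t ≡ 1 − 7 = -6 (mod 4).
    Reduce coefficients mod 4: 1·t ≡ 2 (mod 4).
    So t ≡ 2 (mod 4).
    Then x = 7 + 13·2 = 33, valid modulo lcm(13, 4) = 52: x ≡ 33 (mod 52).
  Combine with x ≡ 9 (mod 11): since gcd(52, 11) = 1, we get a unique residue mod 572.
    Write x = 33 + 52·t and substitute into x ≡ 9 (mod 11): 52·t ≡ 9 − 33 = -24 (mod 11).
    Reduce coefficients mod 11: 8·t ≡ 9 (mod 11).
    The inverse of 8 mod 11 is 7 (since 8·7 = 56 = 5·11 + 1), so t ≡ 7·9 = 63 ≡ 8 (mod 11).
    Then x = 33 + 52·8 = 449, valid modulo lcm(52, 11) = 572: x ≡ 449 (mod 572).
Verify: 449 mod 13 = 7 ✓, 449 mod 4 = 1 ✓, 449 mod 11 = 9 ✓.

x ≡ 449 (mod 572).


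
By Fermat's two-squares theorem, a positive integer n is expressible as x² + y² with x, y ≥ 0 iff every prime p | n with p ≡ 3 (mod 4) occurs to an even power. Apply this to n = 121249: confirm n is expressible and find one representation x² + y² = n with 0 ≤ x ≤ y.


Step 1: Factor n = 121249 = 29 · 37 · 113.
Step 2: Check the mod-4 condition on each prime factor: 29 ≡ 1 (mod 4), exponent 1; 37 ≡ 1 (mod 4), exponent 1; 113 ≡ 1 (mod 4), exponent 1.
All primes ≡ 3 (mod 4) appear to even exponent (or don't appear), so by the two-squares theorem n IS expressible as a sum of two squares.
Step 3: Build a representation. Here n = 29 · 37 · 113 is a product of primes ≡ 1 (mod 4). Each prime p ≡ 1 (mod 4) is itself a sum of two squares; find a² by testing p − a² for a perfect square:
  29: 29 − 1² = 28, 29 − 2² = 25 = 5² ⇒ 29 = 2² + 5².
  37: 37 − 1² = 36 = 6² ⇒ 37 = 1² + 6².
  113: 113 − 1² = 112, 113 − 2² = 109, 113 − 3² = 104, 113 − 4² = 97, 113 − 5² = 88, 113 − 6² = 77, 113 − 7² = 64 = 8² ⇒ 113 = 7² + 8².
  Combine using the Brahmagupta–Fibonacci identity (a² + b²)(c² + d²) = (ac − bd)² + (ad + bc)² = (ac + bd)² + (ad − bc)²:
  29 · 37 = 1073: from (2² + 5²)(1² + 6²), take (2·1 − 5·6, 2·6 + 5·1) = (2 − 30, 12 + 5) = (-28, 17); dropping signs (only squares matter) gives (28, 17); check 28² + 17² = 784 + 289 = 1073 ✓.
  1073 · 113 = 121249: from (28² + 17²)(7² + 8²), take (28·7 − 17·8, 28·8 + 17·7) = (196 − 136, 224 + 119) = (60, 343); check 60² + 343² = 3600 + 117649 = 121249 ✓.
Step 4: Order so x ≤ y and verify: 60² + 343² = 3600 + 117649 = 121249 = n. ✓

n = 121249 = 60² + 343² (one valid representation with x ≤ y).


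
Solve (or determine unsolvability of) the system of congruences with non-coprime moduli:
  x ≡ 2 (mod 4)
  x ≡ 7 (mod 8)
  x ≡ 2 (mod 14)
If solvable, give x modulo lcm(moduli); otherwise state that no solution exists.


Moduli 4, 8, 14 are not pairwise coprime, so CRT works modulo lcm(m_i) when all pairwise compatibility conditions hold.
Pairwise compatibility: gcd(m_i, m_j) must divide a_i - a_j for every pair.
Merge one congruence at a time:
  Start: x ≡ 2 (mod 4).
  Combine with x ≡ 7 (mod 8): gcd(4, 8) = 4, and 7 - 2 = 5 is NOT divisible by 4.
    ⇒ system is inconsistent (no integer solution).

No solution (the system is inconsistent).


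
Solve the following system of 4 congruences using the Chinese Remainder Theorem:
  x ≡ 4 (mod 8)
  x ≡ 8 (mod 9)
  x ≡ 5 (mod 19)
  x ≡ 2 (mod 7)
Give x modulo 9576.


Product of moduli M = 8 · 9 · 19 · 7 = 9576.
Merge one congruence at a time:
  Start: x ≡ 4 (mod 8).
  Combine with x ≡ 8 (mod 9); new modulus lcm = 72.
    Write x = 4 + 8·t and substitute into x ≡ 8 (mod 9): 8·t ≡ 8 − 4 = 4 (mod 9).
    The inverse of 8 mod 9 is 8 (since 8·8 = 64 = 7·9 + 1), so t ≡ 8·4 = 32 ≡ 5 (mod 9).
    Then x = 4 + 8·5 = 44, valid modulo lcm(8, 9) = 72: x ≡ 44 (mod 72).
  Combine with x ≡ 5 (mod 19); new modulus lcm = 1368.
    Write x = 44 + 72·t and substitute into x ≡ 5 (mod 19): 72·t ≡ 5 − 44 = -39 (mod 19).
    Reduce coefficients mod 19: 15·t ≡ 18 (mod 19).
    The inverse of 15 mod 19 is 14 (since 15·14 = 210 = 11·19 + 1), so t ≡ 14·18 = 252 ≡ 5 (mod 19).
    Then x = 44 + 72·5 = 404, valid modulo lcm(72, 19) = 1368: x ≡ 404 (mod 1368).
  Combine with x ≡ 2 (mod 7); new modulus lcm = 9576.
    Write x = 404 + 1368·t and substitute into x ≡ 2 (mod 7): 1368·t ≡ 2 − 404 = -402 (mod 7).
    Reduce coefficients mod 7: 3·t ≡ 4 (mod 7).
    The inverse of 3 mod 7 is 5 (since 3·5 = 15 = 2·7 + 1), so t ≡ 5·4 = 20 ≡ 6 (mod 7).
    Then x = 404 + 1368·6 = 8612, valid modulo lcm(1368, 7) = 9576: x ≡ 8612 (mod 9576).
Verify against each original: 8612 mod 8 = 4, 8612 mod 9 = 8, 8612 mod 19 = 5, 8612 mod 7 = 2.

x ≡ 8612 (mod 9576).


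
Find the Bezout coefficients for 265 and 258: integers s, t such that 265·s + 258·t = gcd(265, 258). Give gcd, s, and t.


Euclidean algorithm on (265, 258) — divide until remainder is 0:
  265 = 1 · 258 + 7
  258 = 36 · 7 + 6
  7 = 1 · 6 + 1
  6 = 6 · 1 + 0
gcd(265, 258) = 1.
Track Bezout coefficients alongside the remainders: start with r₀ = 265 = a·1 + b·0 (s = 1, t = 0) and r₁ = 258 = a·0 + b·1 (s = 0, t = 1); each new remainder r_{k+1} = r_{k-1} − q_k·r_k inherits s_{k+1} = s_{k-1} − q_k·s_k, t_{k+1} = t_{k-1} − q_k·t_k, so r_k = a·s_k + b·t_k at every step:
  q = 1: r = 7, s = 1 − 1·0 = 1, t = 0 − 1·1 = -1  (check: 265·1 + 258·(-1) = 7)
  q = 36: r = 6, s = 0 − 36·1 = -36, t = 1 − 36·(-1) = 37  (check: 265·(-36) + 258·37 = 6)
  q = 1: r = 1, s = 1 − 1·(-36) = 37, t = -1 − 1·37 = -38  (check: 265·37 + 258·(-38) = 1)
The row with r = 1 (the gcd) gives the Bezout coefficients s = 37, t = -38.
Result: 265 · (37) + 258 · (-38) = 1.

gcd(265, 258) = 1; s = 37, t = -38 (check: 265·37 + 258·(-38) = 1).


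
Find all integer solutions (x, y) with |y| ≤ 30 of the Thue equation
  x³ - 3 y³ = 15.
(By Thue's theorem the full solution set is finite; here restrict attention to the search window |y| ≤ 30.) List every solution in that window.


The equation is x³ - 3y³ = 15. For fixed y, x³ = 3·y³ + 15, so a solution requires the RHS to be a perfect cube.
Strategy: iterate y from -30 to 30, compute RHS = 3·y³ + 15, and check whether it is a (positive or negative) perfect cube.
Check small values of y:
  y = 0: RHS = 15 is not a perfect cube.
  y = 1: RHS = 18 is not a perfect cube.
  y = -1: RHS = 12 is not a perfect cube.
  y = 2: RHS = 39 is not a perfect cube.
  y = -2: RHS = -9 is not a perfect cube.
  y = 3: RHS = 96 is not a perfect cube.
  y = -3: RHS = -66 is not a perfect cube.
Continuing the search up to |y| = 30 finds no solutions either.
No (x, y) in the scanned range satisfies the equation.

No integer solutions with |y| ≤ 30.


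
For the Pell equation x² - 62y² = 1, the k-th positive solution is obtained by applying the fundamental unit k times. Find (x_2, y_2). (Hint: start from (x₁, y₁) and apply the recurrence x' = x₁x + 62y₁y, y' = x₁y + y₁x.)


Step 1: Find the fundamental solution (x₁, y₁) of x² - 62y² = 1.
  Expand √62 as a continued fraction. a₀ = ⌊√62⌋ = 7; iterate m_{k+1} = d_k·a_k − m_k, d_{k+1} = (62 − m_{k+1}²)/d_k, a_{k+1} = ⌊(a₀ + m_{k+1})/d_{k+1}⌋ (starting m₀ = 0, d₀ = 1), with convergents p_k = a_k·p_{k-1} + p_{k-2}, q_k = a_k·q_{k-1} + q_{k-2} (p₋₁ = 1, q₋₁ = 0):
  k = 0: a₀ = 7; p₀/q₀ = 7/1; p₀² − 62·q₀² = 49 − 62 = -13.
  k = 1: m = 7, d = 13, a = ⌊(7 + 7)/13⌋ = 1; p/q = (1·7 + 1)/(1·1 + 0) = 8/1; p² − 62·q² = 64 − 62 = 2.
  k = 2: m = 6, d = 2, a = ⌊(7 + 6)/2⌋ = 6; p/q = (6·8 + 7)/(6·1 + 1) = 55/7; p² − 62·q² = 3025 − 3038 = -13.
  k = 3: m = 6, d = 13, a = ⌊(7 + 6)/13⌋ = 1; p/q = (1·55 + 8)/(1·7 + 1) = 63/8; p² − 62·q² = 3969 − 3968 = 1.
  The first convergent with p² − 62·q² = 1 gives the fundamental solution (x₁, y₁) = (63, 8).
Step 2: Apply the recurrence (x_{n+1}, y_{n+1}) = (x₁x_n + 62y₁y_n, x₁y_n + y₁x_n) repeatedly.
  From (x_1, y_1) = (63, 8): x_2 = 63·63 + 62·8·8 = 7937; y_2 = 63·8 + 8·63 = 1008.
Step 3: Verify x_2² - 62·y_2² = 62995969 - 62995968 = 1 (should be 1). ✓

(x_1, y_1) = (63, 8); (x_2, y_2) = (7937, 1008).


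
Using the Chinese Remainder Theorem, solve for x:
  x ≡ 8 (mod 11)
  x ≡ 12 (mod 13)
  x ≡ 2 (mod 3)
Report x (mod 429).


Moduli 11, 13, 3 are pairwise coprime; by CRT there is a unique solution modulo M = 11 · 13 · 3 = 429.
Solve pairwise, accumulating the modulus:
  Start with x ≡ 8 (mod 11).
  Combine with x ≡ 12 (mod 13): since gcd(11, 13) = 1, we get a unique residue mod 143.
    Write x = 8 + 11·t and substitute into x ≡ 12 (mod 13): 11·t ≡ 12 − 8 = 4 (mod 13).
    The inverse of 11 mod 13 is 6 (since 11·6 = 66 = 5·13 + 1), so t ≡ 6·4 = 24 ≡ 11 (mod 13).
    Then x = 8 + 11·11 = 129, valid modulo lcm(11, 13) = 143: x ≡ 129 (mod 143).
  Combine with x ≡ 2 (mod 3): since gcd(143, 3) = 1, we get a unique residue mod 429.
    Write x = 129 + 143·t and substitute into x ≡ 2 (mod 3): 143·t ≡ 2 − 129 = -127 (mod 3).
    Reduce coefficients mod 3: 2·t ≡ 2 (mod 3).
    The inverse of 2 mod 3 is 2 (since 2·2 = 4 = 1·3 + 1), so t ≡ 2·2 = 4 ≡ 1 (mod 3).
    Then x = 129 + 143·1 = 272, valid modulo lcm(143, 3) = 429: x ≡ 272 (mod 429).
Verify: 272 mod 11 = 8 ✓, 272 mod 13 = 12 ✓, 272 mod 3 = 2 ✓.

x ≡ 272 (mod 429).


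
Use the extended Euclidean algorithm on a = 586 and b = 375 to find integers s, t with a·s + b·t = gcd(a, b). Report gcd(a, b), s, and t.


Euclidean algorithm on (586, 375) — divide until remainder is 0:
  586 = 1 · 375 + 211
  375 = 1 · 211 + 164
  211 = 1 · 164 + 47
  164 = 3 · 47 + 23
  47 = 2 · 23 + 1
  23 = 23 · 1 + 0
gcd(586, 375) = 1.
Track Bezout coefficients alongside the remainders: start with r₀ = 586 = a·1 + b·0 (s = 1, t = 0) and r₁ = 375 = a·0 + b·1 (s = 0, t = 1); each new remainder r_{k+1} = r_{k-1} − q_k·r_k inherits s_{k+1} = s_{k-1} − q_k·s_k, t_{k+1} = t_{k-1} − q_k·t_k, so r_k = a·s_k + b·t_k at every step:
  q = 1: r = 211, s = 1 − 1·0 = 1, t = 0 − 1·1 = -1  (check: 586·1 + 375·(-1) = 211)
  q = 1: r = 164, s = 0 − 1·1 = -1, t = 1 − 1·(-1) = 2  (check: 586·(-1) + 375·2 = 164)
  q = 1: r = 47, s = 1 − 1·(-1) = 2, t = -1 − 1·2 = -3  (check: 586·2 + 375·(-3) = 47)
  q = 3: r = 23, s = -1 − 3·2 = -7, t = 2 − 3·(-3) = 11  (check: 586·(-7) + 375·11 = 23)
  q = 2: r = 1, s = 2 − 2·(-7) = 16, t = -3 − 2·11 = -25  (check: 586·16 + 375·(-25) = 1)
The row with r = 1 (the gcd) gives the Bezout coefficients s = 16, t = -25.
Result: 586 · (16) + 375 · (-25) = 1.

gcd(586, 375) = 1; s = 16, t = -25 (check: 586·16 + 375·(-25) = 1).


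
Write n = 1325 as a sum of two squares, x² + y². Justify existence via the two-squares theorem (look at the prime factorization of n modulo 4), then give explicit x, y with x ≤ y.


Step 1: Factor n = 1325 = 5^2 · 53.
Step 2: Check the mod-4 condition on each prime factor: 5 ≡ 1 (mod 4), exponent 2; 53 ≡ 1 (mod 4), exponent 1.
All primes ≡ 3 (mod 4) appear to even exponent (or don't appear), so by the two-squares theorem n IS expressible as a sum of two squares.
Step 3: Build a representation. Here n = 5 · 5 · 53 is a product of primes ≡ 1 (mod 4). Each prime p ≡ 1 (mod 4) is itself a sum of two squares; find a² by testing p − a² for a perfect square:
  5: 5 − 1² = 4 = 2² ⇒ 5 = 1² + 2².
  53: 53 − 1² = 52, 53 − 2² = 49 = 7² ⇒ 53 = 2² + 7².
  Combine using the Brahmagupta–Fibonacci identity (a² + b²)(c² + d²) = (ac − bd)² + (ad + bc)² = (ac + bd)² + (ad − bc)²:
  5 · 5 = 25: from (1² + 2²)(1² + 2²), take (1·1 − 2·2, 1·2 + 2·1) = (1 − 4, 2 + 2) = (-3, 4); dropping signs (only squares matter) gives (3, 4); check 3² + 4² = 9 + 16 = 25 ✓.
  25 · 53 = 1325: from (3² + 4²)(2² + 7²), take (3·2 − 4·7, 3·7 + 4·2) = (6 − 28, 21 + 8) = (-22, 29); dropping signs (only squares matter) gives (22, 29); check 22² + 29² = 484 + 841 = 1325 ✓.
Step 4: Order so x ≤ y and verify: 22² + 29² = 484 + 841 = 1325 = n. ✓

n = 1325 = 22² + 29² (one valid representation with x ≤ y).


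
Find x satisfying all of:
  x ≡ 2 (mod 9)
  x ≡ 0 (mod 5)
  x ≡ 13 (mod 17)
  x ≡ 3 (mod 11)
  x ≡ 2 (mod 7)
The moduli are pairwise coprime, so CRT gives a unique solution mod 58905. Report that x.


Product of moduli M = 9 · 5 · 17 · 11 · 7 = 58905.
Merge one congruence at a time:
  Start: x ≡ 2 (mod 9).
  Combine with x ≡ 0 (mod 5); new modulus lcm = 45.
    Write x = 2 + 9·t and substitute into x ≡ 0 (mod 5): 9·t ≡ 0 − 2 = -2 (mod 5).
    Reduce coefficients mod 5: 4·t ≡ 3 (mod 5).
    The inverse of 4 mod 5 is 4 (since 4·4 = 16 = 3·5 + 1), so t ≡ 4·3 = 12 ≡ 2 (mod 5).
    Then x = 2 + 9·2 = 20, valid modulo lcm(9, 5) = 45: x ≡ 20 (mod 45).
  Combine with x ≡ 13 (mod 17); new modulus lcm = 765.
    Write x = 20 + 45·t and substitute into x ≡ 13 (mod 17): 45·t ≡ 13 − 20 = -7 (mod 17).
    Reduce coefficients mod 17: 11·t ≡ 10 (mod 17).
    The inverse of 11 mod 17 is 14 (since 11·14 = 154 = 9·17 + 1), so t ≡ 14·10 = 140 ≡ 4 (mod 17).
    Then x = 20 + 45·4 = 200, valid modulo lcm(45, 17) = 765: x ≡ 200 (mod 765).
  Combine with x ≡ 3 (mod 11); new modulus lcm = 8415.
    Write x = 200 + 765·t and substitute into x ≡ 3 (mod 11): 765·t ≡ 3 − 200 = -197 (mod 11).
    Reduce coefficients mod 11: 6·t ≡ 1 (mod 11).
    The inverse of 6 mod 11 is 2 (since 6·2 = 12 = 1·11 + 1), so t ≡ 2·1 = 2 ≡ 2 (mod 11).
    Then x = 200 + 765·2 = 1730, valid modulo lcm(765, 11) = 8415: x ≡ 1730 (mod 8415).
  Combine with x ≡ 2 (mod 7); new modulus lcm = 58905.
    Write x = 1730 + 8415·t and substitute into x ≡ 2 (mod 7): 8415·t ≡ 2 − 1730 = -1728 (mod 7).
    Reduce coefficients mod 7: 1·t ≡ 1 (mod 7).
    So t ≡ 1 (mod 7).
    Then x = 1730 + 8415·1 = 10145, valid modulo lcm(8415, 7) = 58905: x ≡ 10145 (mod 58905).
Verify against each original: 10145 mod 9 = 2, 10145 mod 5 = 0, 10145 mod 17 = 13, 10145 mod 11 = 3, 10145 mod 7 = 2.

x ≡ 10145 (mod 58905).


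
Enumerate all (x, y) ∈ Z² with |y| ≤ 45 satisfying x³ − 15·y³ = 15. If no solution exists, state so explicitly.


The equation is x³ - 15y³ = 15. For fixed y, x³ = 15·y³ + 15, so a solution requires the RHS to be a perfect cube.
Strategy: iterate y from -45 to 45, compute RHS = 15·y³ + 15, and check whether it is a (positive or negative) perfect cube.
Check small values of y:
  y = 0: RHS = 15 is not a perfect cube.
  y = 1: RHS = 30 is not a perfect cube.
  y = -1: RHS = 0 = (0)³ ⇒ x = 0 works.
  y = 2: RHS = 135 is not a perfect cube.
  y = -2: RHS = -105 is not a perfect cube.
  y = 3: RHS = 420 is not a perfect cube.
  y = -3: RHS = -390 is not a perfect cube.
Continuing the search up to |y| = 45 finds no further solutions beyond those listed.
Collected solutions: (0, -1).

Solutions (with |y| ≤ 45): (0, -1).


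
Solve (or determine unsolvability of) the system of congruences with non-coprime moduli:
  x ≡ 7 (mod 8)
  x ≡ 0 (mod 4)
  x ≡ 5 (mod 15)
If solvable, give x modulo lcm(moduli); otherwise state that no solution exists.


Moduli 8, 4, 15 are not pairwise coprime, so CRT works modulo lcm(m_i) when all pairwise compatibility conditions hold.
Pairwise compatibility: gcd(m_i, m_j) must divide a_i - a_j for every pair.
Merge one congruence at a time:
  Start: x ≡ 7 (mod 8).
  Combine with x ≡ 0 (mod 4): gcd(8, 4) = 4, and 0 - 7 = -7 is NOT divisible by 4.
    ⇒ system is inconsistent (no integer solution).

No solution (the system is inconsistent).


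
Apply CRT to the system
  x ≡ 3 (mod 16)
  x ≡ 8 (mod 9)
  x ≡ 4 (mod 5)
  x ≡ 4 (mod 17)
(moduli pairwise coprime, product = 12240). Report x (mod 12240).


Product of moduli M = 16 · 9 · 5 · 17 = 12240.
Merge one congruence at a time:
  Start: x ≡ 3 (mod 16).
  Combine with x ≡ 8 (mod 9); new modulus lcm = 144.
    Write x = 3 + 16·t and substitute into x ≡ 8 (mod 9): 16·t ≡ 8 − 3 = 5 (mod 9).
    Reduce coefficients mod 9: 7·t ≡ 5 (mod 9).
    The inverse of 7 mod 9 is 4 (since 7·4 = 28 = 3·9 + 1), so t ≡ 4·5 = 20 ≡ 2 (mod 9).
    Then x = 3 + 16·2 = 35, valid modulo lcm(16, 9) = 144: x ≡ 35 (mod 144).
  Combine with x ≡ 4 (mod 5); new modulus lcm = 720.
    Write x = 35 + 144·t and substitute into x ≡ 4 (mod 5): 144·t ≡ 4 − 35 = -31 (mod 5).
    Reduce coefficients mod 5: 4·t ≡ 4 (mod 5).
    The inverse of 4 mod 5 is 4 (since 4·4 = 16 = 3·5 + 1), so t ≡ 4·4 = 16 ≡ 1 (mod 5).
    Then x = 35 + 144·1 = 179, valid modulo lcm(144, 5) = 720: x ≡ 179 (mod 720).
  Combine with x ≡ 4 (mod 17); new modulus lcm = 12240.
    Write x = 179 + 720·t and substitute into x ≡ 4 (mod 17): 720·t ≡ 4 − 179 = -175 (mod 17).
    Reduce coefficients mod 17: 6·t ≡ 12 (mod 17).
    The inverse of 6 mod 17 is 3 (since 6·3 = 18 = 1·17 + 1), so t ≡ 3·12 = 36 ≡ 2 (mod 17).
    Then x = 179 + 720·2 = 1619, valid modulo lcm(720, 17) = 12240: x ≡ 1619 (mod 12240).
Verify against each original: 1619 mod 16 = 3, 1619 mod 9 = 8, 1619 mod 5 = 4, 1619 mod 17 = 4.

x ≡ 1619 (mod 12240).


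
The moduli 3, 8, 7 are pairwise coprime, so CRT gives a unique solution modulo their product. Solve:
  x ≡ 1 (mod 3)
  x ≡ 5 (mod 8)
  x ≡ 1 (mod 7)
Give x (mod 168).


Moduli 3, 8, 7 are pairwise coprime; by CRT there is a unique solution modulo M = 3 · 8 · 7 = 168.
Solve pairwise, accumulating the modulus:
  Start with x ≡ 1 (mod 3).
  Combine with x ≡ 5 (mod 8): since gcd(3, 8) = 1, we get a unique residue mod 24.
    Write x = 1 + 3·t and substitute into x ≡ 5 (mod 8): 3·t ≡ 5 − 1 = 4 (mod 8).
    The inverse of 3 mod 8 is 3 (since 3·3 = 9 = 1·8 + 1), so t ≡ 3·4 = 12 ≡ 4 (mod 8).
    Then x = 1 + 3·4 = 13, valid modulo lcm(3, 8) = 24: x ≡ 13 (mod 24).
  Combine with x ≡ 1 (mod 7): since gcd(24, 7) = 1, we get a unique residue mod 168.
    Write x = 13 + 24·t and substitute into x ≡ 1 (mod 7): 24·t ≡ 1 − 13 = -12 (mod 7).
    Reduce coefficients mod 7: 3·t ≡ 2 (mod 7).
    The inverse of 3 mod 7 is 5 (since 3·5 = 15 = 2·7 + 1), so t ≡ 5·2 = 10 ≡ 3 (mod 7).
    Then x = 13 + 24·3 = 85, valid modulo lcm(24, 7) = 168: x ≡ 85 (mod 168).
Verify: 85 mod 3 = 1 ✓, 85 mod 8 = 5 ✓, 85 mod 7 = 1 ✓.

x ≡ 85 (mod 168).


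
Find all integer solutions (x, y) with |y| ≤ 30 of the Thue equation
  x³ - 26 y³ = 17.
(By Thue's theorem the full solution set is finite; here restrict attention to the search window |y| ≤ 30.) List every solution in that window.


The equation is x³ - 26y³ = 17. For fixed y, x³ = 26·y³ + 17, so a solution requires the RHS to be a perfect cube.
Strategy: iterate y from -30 to 30, compute RHS = 26·y³ + 17, and check whether it is a (positive or negative) perfect cube.
Check small values of y:
  y = 0: RHS = 17 is not a perfect cube.
  y = 1: RHS = 43 is not a perfect cube.
  y = -1: RHS = -9 is not a perfect cube.
  y = 2: RHS = 225 is not a perfect cube.
  y = -2: RHS = -191 is not a perfect cube.
  y = 3: RHS = 719 is not a perfect cube.
  y = -3: RHS = -685 is not a perfect cube.
Continuing the search up to |y| = 30 finds no solutions either.
No (x, y) in the scanned range satisfies the equation.

No integer solutions with |y| ≤ 30.


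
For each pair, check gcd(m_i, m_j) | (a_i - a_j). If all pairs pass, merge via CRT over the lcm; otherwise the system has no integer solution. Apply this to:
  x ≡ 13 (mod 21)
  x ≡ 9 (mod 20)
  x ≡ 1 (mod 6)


Moduli 21, 20, 6 are not pairwise coprime, so CRT works modulo lcm(m_i) when all pairwise compatibility conditions hold.
Pairwise compatibility: gcd(m_i, m_j) must divide a_i - a_j for every pair.
Merge one congruence at a time:
  Start: x ≡ 13 (mod 21).
  Combine with x ≡ 9 (mod 20): gcd(21, 20) = 1; 9 - 13 = -4, which IS divisible by 1, so compatible.
    Write x = 13 + 21·t and substitute into x ≡ 9 (mod 20): 21·t ≡ 9 − 13 = -4 (mod 20).
    Reduce coefficients mod 20: 1·t ≡ 16 (mod 20).
    So t ≡ 16 (mod 20).
    Then x = 13 + 21·16 = 349, valid modulo lcm(21, 20) = 420: x ≡ 349 (mod 420).
  Combine with x ≡ 1 (mod 6): gcd(420, 6) = 6; 1 - 349 = -348, which IS divisible by 6, so compatible.
    Write x = 349 + 420·t and substitute into x ≡ 1 (mod 6): 420·t ≡ 1 − 349 = -348 (mod 6).
    Divide the congruence (and modulus) by g = 6: 70·t ≡ -58 (mod 1).
    Modulo 1 every t works; take t = 0.
    Then x = 349 + 420·0 = 349, valid modulo lcm(420, 6) = 420: x ≡ 349 (mod 420).
Verify: 349 mod 21 = 13, 349 mod 20 = 9, 349 mod 6 = 1.

x ≡ 349 (mod 420).


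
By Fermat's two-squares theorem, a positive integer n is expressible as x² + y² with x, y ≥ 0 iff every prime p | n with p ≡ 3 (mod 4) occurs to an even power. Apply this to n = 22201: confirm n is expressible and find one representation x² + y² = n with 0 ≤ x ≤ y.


Step 1: Factor n = 22201 = 149^2.
Step 2: Check the mod-4 condition on each prime factor: 149 ≡ 1 (mod 4), exponent 2.
All primes ≡ 3 (mod 4) appear to even exponent (or don't appear), so by the two-squares theorem n IS expressible as a sum of two squares.
Step 3: Build a representation. Here n = 149 · 149 is a product of primes ≡ 1 (mod 4). Each prime p ≡ 1 (mod 4) is itself a sum of two squares; find a² by testing p − a² for a perfect square:
  149: 149 − 1² = 148, 149 − 2² = 145, 149 − 3² = 140, 149 − 4² = 133, 149 − 5² = 124, 149 − 6² = 113, 149 − 7² = 100 = 10² ⇒ 149 = 7² + 10².
  Combine using the Brahmagupta–Fibonacci identity (a² + b²)(c² + d²) = (ac − bd)² + (ad + bc)² = (ac + bd)² + (ad − bc)²:
  149 · 149 = 22201: from (7² + 10²)(7² + 10²), take (7·7 − 10·10, 7·10 + 10·7) = (49 − 100, 70 + 70) = (-51, 140); dropping signs (only squares matter) gives (51, 140); check 51² + 140² = 2601 + 19600 = 22201 ✓.
Step 4: Order so x ≤ y and verify: 51² + 140² = 2601 + 19600 = 22201 = n. ✓

n = 22201 = 51² + 140² (one valid representation with x ≤ y).


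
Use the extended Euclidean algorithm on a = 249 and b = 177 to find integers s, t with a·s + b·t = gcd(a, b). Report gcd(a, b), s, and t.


Euclidean algorithm on (249, 177) — divide until remainder is 0:
  249 = 1 · 177 + 72
  177 = 2 · 72 + 33
  72 = 2 · 33 + 6
  33 = 5 · 6 + 3
  6 = 2 · 3 + 0
gcd(249, 177) = 3.
Track Bezout coefficients alongside the remainders: start with r₀ = 249 = a·1 + b·0 (s = 1, t = 0) and r₁ = 177 = a·0 + b·1 (s = 0, t = 1); each new remainder r_{k+1} = r_{k-1} − q_k·r_k inherits s_{k+1} = s_{k-1} − q_k·s_k, t_{k+1} = t_{k-1} − q_k·t_k, so r_k = a·s_k + b·t_k at every step:
  q = 1: r = 72, s = 1 − 1·0 = 1, t = 0 − 1·1 = -1  (check: 249·1 + 177·(-1) = 72)
  q = 2: r = 33, s = 0 − 2·1 = -2, t = 1 − 2·(-1) = 3  (check: 249·(-2) + 177·3 = 33)
  q = 2: r = 6, s = 1 − 2·(-2) = 5, t = -1 − 2·3 = -7  (check: 249·5 + 177·(-7) = 6)
  q = 5: r = 3, s = -2 − 5·5 = -27, t = 3 − 5·(-7) = 38  (check: 249·(-27) + 177·38 = 3)
The row with r = 3 (the gcd) gives the Bezout coefficients s = -27, t = 38.
Result: 249 · (-27) + 177 · (38) = 3.

gcd(249, 177) = 3; s = -27, t = 38 (check: 249·(-27) + 177·38 = 3).


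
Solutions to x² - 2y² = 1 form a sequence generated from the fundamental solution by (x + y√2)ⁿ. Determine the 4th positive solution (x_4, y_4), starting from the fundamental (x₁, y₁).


Step 1: Find the fundamental solution (x₁, y₁) of x² - 2y² = 1.
  Expand √2 as a continued fraction. a₀ = ⌊√2⌋ = 1; iterate m_{k+1} = d_k·a_k − m_k, d_{k+1} = (2 − m_{k+1}²)/d_k, a_{k+1} = ⌊(a₀ + m_{k+1})/d_{k+1}⌋ (starting m₀ = 0, d₀ = 1), with convergents p_k = a_k·p_{k-1} + p_{k-2}, q_k = a_k·q_{k-1} + q_{k-2} (p₋₁ = 1, q₋₁ = 0):
  k = 0: a₀ = 1; p₀/q₀ = 1/1; p₀² − 2·q₀² = 1 − 2 = -1.
  k = 1: m = 1, d = 1, a = ⌊(1 + 1)/1⌋ = 2; p/q = (2·1 + 1)/(2·1 + 0) = 3/2; p² − 2·q² = 9 − 8 = 1.
  The first convergent with p² − 2·q² = 1 gives the fundamental solution (x₁, y₁) = (3, 2).
Step 2: Apply the recurrence (x_{n+1}, y_{n+1}) = (x₁x_n + 2y₁y_n, x₁y_n + y₁x_n) repeatedly.
  From (x_1, y_1) = (3, 2): x_2 = 3·3 + 2·2·2 = 17; y_2 = 3·2 + 2·3 = 12.
  From (x_2, y_2) = (17, 12): x_3 = 3·17 + 2·2·12 = 99; y_3 = 3·12 + 2·17 = 70.
  From (x_3, y_3) = (99, 70): x_4 = 3·99 + 2·2·70 = 577; y_4 = 3·70 + 2·99 = 408.
Step 3: Verify x_4² - 2·y_4² = 332929 - 332928 = 1 (should be 1). ✓

(x_1, y_1) = (3, 2); (x_4, y_4) = (577, 408).


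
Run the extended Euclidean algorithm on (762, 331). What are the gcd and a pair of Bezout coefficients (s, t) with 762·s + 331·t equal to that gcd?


Euclidean algorithm on (762, 331) — divide until remainder is 0:
  762 = 2 · 331 + 100
  331 = 3 · 100 + 31
  100 = 3 · 31 + 7
  31 = 4 · 7 + 3
  7 = 2 · 3 + 1
  3 = 3 · 1 + 0
gcd(762, 331) = 1.
Track Bezout coefficients alongside the remainders: start with r₀ = 762 = a·1 + b·0 (s = 1, t = 0) and r₁ = 331 = a·0 + b·1 (s = 0, t = 1); each new remainder r_{k+1} = r_{k-1} − q_k·r_k inherits s_{k+1} = s_{k-1} − q_k·s_k, t_{k+1} = t_{k-1} − q_k·t_k, so r_k = a·s_k + b·t_k at every step:
  q = 2: r = 100, s = 1 − 2·0 = 1, t = 0 − 2·1 = -2  (check: 762·1 + 331·(-2) = 100)
  q = 3: r = 31, s = 0 − 3·1 = -3, t = 1 − 3·(-2) = 7  (check: 762·(-3) + 331·7 = 31)
  q = 3: r = 7, s = 1 − 3·(-3) = 10, t = -2 − 3·7 = -23  (check: 762·10 + 331·(-23) = 7)
  q = 4: r = 3, s = -3 − 4·10 = -43, t = 7 − 4·(-23) = 99  (check: 762·(-43) + 331·99 = 3)
  q = 2: r = 1, s = 10 − 2·(-43) = 96, t = -23 − 2·99 = -221  (check: 762·96 + 331·(-221) = 1)
The row with r = 1 (the gcd) gives the Bezout coefficients s = 96, t = -221.
Result: 762 · (96) + 331 · (-221) = 1.

gcd(762, 331) = 1; s = 96, t = -221 (check: 762·96 + 331·(-221) = 1).


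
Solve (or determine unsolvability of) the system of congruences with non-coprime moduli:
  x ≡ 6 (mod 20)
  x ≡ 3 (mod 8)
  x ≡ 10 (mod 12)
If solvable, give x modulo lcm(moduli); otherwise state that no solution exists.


Moduli 20, 8, 12 are not pairwise coprime, so CRT works modulo lcm(m_i) when all pairwise compatibility conditions hold.
Pairwise compatibility: gcd(m_i, m_j) must divide a_i - a_j for every pair.
Merge one congruence at a time:
  Start: x ≡ 6 (mod 20).
  Combine with x ≡ 3 (mod 8): gcd(20, 8) = 4, and 3 - 6 = -3 is NOT divisible by 4.
    ⇒ system is inconsistent (no integer solution).

No solution (the system is inconsistent).


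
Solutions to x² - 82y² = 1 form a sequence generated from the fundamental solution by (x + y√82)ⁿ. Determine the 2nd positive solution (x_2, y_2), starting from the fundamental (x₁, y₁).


Step 1: Find the fundamental solution (x₁, y₁) of x² - 82y² = 1.
  Expand √82 as a continued fraction. a₀ = ⌊√82⌋ = 9; iterate m_{k+1} = d_k·a_k − m_k, d_{k+1} = (82 − m_{k+1}²)/d_k, a_{k+1} = ⌊(a₀ + m_{k+1})/d_{k+1}⌋ (starting m₀ = 0, d₀ = 1), with convergents p_k = a_k·p_{k-1} + p_{k-2}, q_k = a_k·q_{k-1} + q_{k-2} (p₋₁ = 1, q₋₁ = 0):
  k = 0: a₀ = 9; p₀/q₀ = 9/1; p₀² − 82·q₀² = 81 − 82 = -1.
  k = 1: m = 9, d = 1, a = ⌊(9 + 9)/1⌋ = 18; p/q = (18·9 + 1)/(18·1 + 0) = 163/18; p² − 82·q² = 26569 − 26568 = 1.
  The first convergent with p² − 82·q² = 1 gives the fundamental solution (x₁, y₁) = (163, 18).
Step 2: Apply the recurrence (x_{n+1}, y_{n+1}) = (x₁x_n + 82y₁y_n, x₁y_n + y₁x_n) repeatedly.
  From (x_1, y_1) = (163, 18): x_2 = 163·163 + 82·18·18 = 53137; y_2 = 163·18 + 18·163 = 5868.
Step 3: Verify x_2² - 82·y_2² = 2823540769 - 2823540768 = 1 (should be 1). ✓

(x_1, y_1) = (163, 18); (x_2, y_2) = (53137, 5868).


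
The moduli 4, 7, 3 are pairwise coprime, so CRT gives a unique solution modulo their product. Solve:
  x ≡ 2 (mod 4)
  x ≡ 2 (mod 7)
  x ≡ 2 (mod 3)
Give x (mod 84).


Moduli 4, 7, 3 are pairwise coprime; by CRT there is a unique solution modulo M = 4 · 7 · 3 = 84.
Solve pairwise, accumulating the modulus:
  Start with x ≡ 2 (mod 4).
  Combine with x ≡ 2 (mod 7): since gcd(4, 7) = 1, we get a unique residue mod 28.
    Write x = 2 + 4·t and substitute into x ≡ 2 (mod 7): 4·t ≡ 2 − 2 = 0 (mod 7).
    The inverse of 4 mod 7 is 2 (since 4·2 = 8 = 1·7 + 1), so t ≡ 2·0 = 0 ≡ 0 (mod 7).
    Then x = 2 + 4·0 = 2, valid modulo lcm(4, 7) = 28: x ≡ 2 (mod 28).
  Combine with x ≡ 2 (mod 3): since gcd(28, 3) = 1, we get a unique residue mod 84.
    Write x = 2 + 28·t and substitute into x ≡ 2 (mod 3): 28·t ≡ 2 − 2 = 0 (mod 3).
    Reduce coefficients mod 3: 1·t ≡ 0 (mod 3).
    So t ≡ 0 (mod 3).
    Then x = 2 + 28·0 = 2, valid modulo lcm(28, 3) = 84: x ≡ 2 (mod 84).
Verify: 2 mod 4 = 2 ✓, 2 mod 7 = 2 ✓, 2 mod 3 = 2 ✓.

x ≡ 2 (mod 84).


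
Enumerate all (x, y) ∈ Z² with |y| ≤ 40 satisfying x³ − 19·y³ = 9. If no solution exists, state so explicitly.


The equation is x³ - 19y³ = 9. For fixed y, x³ = 19·y³ + 9, so a solution requires the RHS to be a perfect cube.
Strategy: iterate y from -40 to 40, compute RHS = 19·y³ + 9, and check whether it is a (positive or negative) perfect cube.
Check small values of y:
  y = 0: RHS = 9 is not a perfect cube.
  y = 1: RHS = 28 is not a perfect cube.
  y = -1: RHS = -10 is not a perfect cube.
  y = 2: RHS = 161 is not a perfect cube.
  y = -2: RHS = -143 is not a perfect cube.
  y = 3: RHS = 522 is not a perfect cube.
  y = -3: RHS = -504 is not a perfect cube.
Continuing the search up to |y| = 40 finds no solutions either.
No (x, y) in the scanned range satisfies the equation.

No integer solutions with |y| ≤ 40.


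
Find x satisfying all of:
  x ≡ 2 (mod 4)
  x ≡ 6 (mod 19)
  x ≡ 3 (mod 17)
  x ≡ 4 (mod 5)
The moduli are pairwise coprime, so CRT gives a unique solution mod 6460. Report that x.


Product of moduli M = 4 · 19 · 17 · 5 = 6460.
Merge one congruence at a time:
  Start: x ≡ 2 (mod 4).
  Combine with x ≡ 6 (mod 19); new modulus lcm = 76.
    Write x = 2 + 4·t and substitute into x ≡ 6 (mod 19): 4·t ≡ 6 − 2 = 4 (mod 19).
    The inverse of 4 mod 19 is 5 (since 4·5 = 20 = 1·19 + 1), so t ≡ 5·4 = 20 ≡ 1 (mod 19).
    Then x = 2 + 4·1 = 6, valid modulo lcm(4, 19) = 76: x ≡ 6 (mod 76).
  Combine with x ≡ 3 (mod 17); new modulus lcm = 1292.
    Write x = 6 + 76·t and substitute into x ≡ 3 (mod 17): 76·t ≡ 3 − 6 = -3 (mod 17).
    Reduce coefficients mod 17: 8·t ≡ 14 (mod 17).
    The inverse of 8 mod 17 is 15 (since 8·15 = 120 = 7·17 + 1), so t ≡ 15·14 = 210 ≡ 6 (mod 17).
    Then x = 6 + 76·6 = 462, valid modulo lcm(76, 17) = 1292: x ≡ 462 (mod 1292).
  Combine with x ≡ 4 (mod 5); new modulus lcm = 6460.
    Write x = 462 + 1292·t and substitute into x ≡ 4 (mod 5): 1292·t ≡ 4 − 462 = -458 (mod 5).
    Reduce coefficients mod 5: 2·t ≡ 2 (mod 5).
    The inverse of 2 mod 5 is 3 (since 2·3 = 6 = 1·5 + 1), so t ≡ 3·2 = 6 ≡ 1 (mod 5).
    Then x = 462 + 1292·1 = 1754, valid modulo lcm(1292, 5) = 6460: x ≡ 1754 (mod 6460).
Verify against each original: 1754 mod 4 = 2, 1754 mod 19 = 6, 1754 mod 17 = 3, 1754 mod 5 = 4.

x ≡ 1754 (mod 6460).


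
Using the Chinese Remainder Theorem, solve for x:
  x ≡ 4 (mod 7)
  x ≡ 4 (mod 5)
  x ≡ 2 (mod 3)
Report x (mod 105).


Moduli 7, 5, 3 are pairwise coprime; by CRT there is a unique solution modulo M = 7 · 5 · 3 = 105.
Solve pairwise, accumulating the modulus:
  Start with x ≡ 4 (mod 7).
  Combine with x ≡ 4 (mod 5): since gcd(7, 5) = 1, we get a unique residue mod 35.
    Write x = 4 + 7·t and substitute into x ≡ 4 (mod 5): 7·t ≡ 4 − 4 = 0 (mod 5).
    Reduce coefficients mod 5: 2·t ≡ 0 (mod 5).
    The inverse of 2 mod 5 is 3 (since 2·3 = 6 = 1·5 + 1), so t ≡ 3·0 = 0 ≡ 0 (mod 5).
    Then x = 4 + 7·0 = 4, valid modulo lcm(7, 5) = 35: x ≡ 4 (mod 35).
  Combine with x ≡ 2 (mod 3): since gcd(35, 3) = 1, we get a unique residue mod 105.
    Write x = 4 + 35·t and substitute into x ≡ 2 (mod 3): 35·t ≡ 2 − 4 = -2 (mod 3).
    Reduce coefficients mod 3: 2·t ≡ 1 (mod 3).
    The inverse of 2 mod 3 is 2 (since 2·2 = 4 = 1·3 + 1), so t ≡ 2·1 = 2 ≡ 2 (mod 3).
    Then x = 4 + 35·2 = 74, valid modulo lcm(35, 3) = 105: x ≡ 74 (mod 105).
Verify: 74 mod 7 = 4 ✓, 74 mod 5 = 4 ✓, 74 mod 3 = 2 ✓.

x ≡ 74 (mod 105).
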